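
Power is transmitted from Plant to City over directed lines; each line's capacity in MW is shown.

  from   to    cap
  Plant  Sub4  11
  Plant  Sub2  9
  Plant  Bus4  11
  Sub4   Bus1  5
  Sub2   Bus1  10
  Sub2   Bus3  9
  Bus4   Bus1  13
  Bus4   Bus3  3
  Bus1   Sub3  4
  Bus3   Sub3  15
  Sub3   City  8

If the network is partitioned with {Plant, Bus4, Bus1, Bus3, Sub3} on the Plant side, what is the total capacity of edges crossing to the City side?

28

Edges leaving {Plant, Bus4, Bus1, Bus3, Sub3}: Plant→Sub4 (11), Plant→Sub2 (9), Sub3→City (8).
Cut capacity = 11 + 9 + 8 = 28.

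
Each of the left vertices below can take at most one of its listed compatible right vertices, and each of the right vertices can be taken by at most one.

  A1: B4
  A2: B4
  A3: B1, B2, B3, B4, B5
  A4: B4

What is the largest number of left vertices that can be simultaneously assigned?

2

Unit-capacity flow: source→left, listed edges, right→sink; max matching = max flow.
Augmenting path A1→B4 (+1); matched 1.
Augmenting path A3→B1 (+1); matched 2.
No augmenting path remains; maximum matching = 2.
König certificate: {A3, B4} is a vertex cover of size 2 (every listed pair touches it), so no matching can be larger.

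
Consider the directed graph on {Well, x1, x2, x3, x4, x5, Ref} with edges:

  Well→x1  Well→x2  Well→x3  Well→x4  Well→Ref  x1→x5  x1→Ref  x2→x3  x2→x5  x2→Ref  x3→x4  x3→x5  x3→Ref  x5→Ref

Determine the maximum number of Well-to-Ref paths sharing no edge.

Assign every edge capacity 1; by Menger, the answer equals the max flow.
Path Well→Ref (+1); total 1.
Path Well→x1→Ref (+1); total 2.
Path Well→x2→Ref (+1); total 3.
Path Well→x3→Ref (+1); total 4.
No residual Well→Ref path; max flow = 4.
Certifying cut of size 4: {Well→Ref, Well→x1, Well→x2, Well→x3}.

4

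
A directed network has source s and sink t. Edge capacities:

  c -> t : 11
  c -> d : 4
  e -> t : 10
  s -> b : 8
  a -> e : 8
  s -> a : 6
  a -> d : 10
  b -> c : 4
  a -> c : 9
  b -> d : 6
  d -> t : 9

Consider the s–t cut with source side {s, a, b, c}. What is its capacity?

Edges leaving {s, a, b, c}: a→d (10), a→e (8), b→d (6), c→d (4), c→t (11).
Cut capacity = 10 + 8 + 6 + 4 + 11 = 39.

39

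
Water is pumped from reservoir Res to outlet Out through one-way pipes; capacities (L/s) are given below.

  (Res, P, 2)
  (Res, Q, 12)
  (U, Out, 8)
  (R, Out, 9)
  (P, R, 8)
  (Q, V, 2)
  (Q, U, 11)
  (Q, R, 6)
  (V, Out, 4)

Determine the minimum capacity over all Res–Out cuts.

14

Augment Res→P→R→Out: bottleneck 2, flow now 2.
Augment Res→Q→R→Out: bottleneck 6, flow now 8.
Augment Res→Q→U→Out: bottleneck 6, flow now 14.
No augmenting path remains; maximum flow = 14.
By max-flow min-cut, the minimum cut capacity equals the max flow.
In the residual graph, reachable from Res: {Res}.
Min-cut edges: Res→P (2), Res→Q (12); capacity 2 + 12 = 14.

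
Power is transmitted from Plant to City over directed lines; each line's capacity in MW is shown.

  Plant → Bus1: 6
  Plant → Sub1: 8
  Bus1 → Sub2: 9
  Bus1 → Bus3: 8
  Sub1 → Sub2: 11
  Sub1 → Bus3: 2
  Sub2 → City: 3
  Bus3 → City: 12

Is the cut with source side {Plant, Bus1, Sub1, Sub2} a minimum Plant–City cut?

Given cut capacity: 8 + 2 + 3 = 13.
Augment Plant→Bus1→Sub2→City: bottleneck 3, flow now 3.
Augment Plant→Bus1→Bus3→City: bottleneck 3, flow now 6.
Augment Plant→Sub1→Bus3→City: bottleneck 2, flow now 8.
Augment Plant→Sub1→Sub2→Bus1→Bus3→City: bottleneck 3, flow now 11. (uses reverse residual edge)
No augmenting path remains; maximum flow = 11.
In the residual graph, reachable from Plant: {Plant, Sub1, Sub2}.
Min-cut edges: Plant→Bus1 (6), Sub1→Bus3 (2), Sub2→City (3); capacity 6 + 2 + 3 = 11.
Cut capacity 13 exceeds the max flow 11, so it is not minimum.

No — its capacity is 13, but the minimum cut has capacity 11.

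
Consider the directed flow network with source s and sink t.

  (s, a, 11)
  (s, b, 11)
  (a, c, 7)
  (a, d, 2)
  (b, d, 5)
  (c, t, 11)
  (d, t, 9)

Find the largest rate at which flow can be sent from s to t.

Augment s→a→c→t: bottleneck 7, flow now 7.
Augment s→a→d→t: bottleneck 2, flow now 9.
Augment s→b→d→t: bottleneck 5, flow now 14.
No augmenting path remains; maximum flow = 14.
In the residual graph, reachable from s: {s, a, b}.
Min-cut edges: a→c (7), a→d (2), b→d (5); capacity 7 + 2 + 5 = 14.
This cut is saturated, so no flow can exceed 14.

14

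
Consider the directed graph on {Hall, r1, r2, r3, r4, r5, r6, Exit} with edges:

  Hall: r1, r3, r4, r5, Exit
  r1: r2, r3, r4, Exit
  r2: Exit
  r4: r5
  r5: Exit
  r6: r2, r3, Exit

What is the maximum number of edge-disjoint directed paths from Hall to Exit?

3

Assign every edge capacity 1; by Menger, the answer equals the max flow.
Path Hall→Exit (+1); total 1.
Path Hall→r1→Exit (+1); total 2.
Path Hall→r5→Exit (+1); total 3.
No residual Hall→Exit path; max flow = 3.
Certifying cut of size 3: {Hall→Exit, Hall→r1, r5→Exit}.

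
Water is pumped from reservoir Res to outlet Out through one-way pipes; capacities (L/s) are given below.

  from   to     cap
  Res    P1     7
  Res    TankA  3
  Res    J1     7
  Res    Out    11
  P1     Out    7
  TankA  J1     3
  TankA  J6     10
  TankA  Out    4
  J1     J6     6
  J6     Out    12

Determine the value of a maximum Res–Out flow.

27

Augment Res→Out: bottleneck 11, flow now 11.
Augment Res→P1→Out: bottleneck 7, flow now 18.
Augment Res→TankA→Out: bottleneck 3, flow now 21.
Augment Res→J1→J6→Out: bottleneck 6, flow now 27.
No augmenting path remains; maximum flow = 27.
In the residual graph, reachable from Res: {Res, J1}.
Min-cut edges: Res→P1 (7), Res→TankA (3), Res→Out (11), J1→J6 (6); capacity 7 + 3 + 11 + 6 = 27.
This cut is saturated, so no flow can exceed 27.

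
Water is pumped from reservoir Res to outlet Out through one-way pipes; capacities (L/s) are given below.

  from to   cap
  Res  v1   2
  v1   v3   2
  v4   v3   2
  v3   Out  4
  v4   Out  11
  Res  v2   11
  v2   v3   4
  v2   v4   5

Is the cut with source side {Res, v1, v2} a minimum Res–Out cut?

Given cut capacity: 2 + 4 + 5 = 11.
Augment Res→v1→v3→Out: bottleneck 2, flow now 2.
Augment Res→v2→v3→Out: bottleneck 2, flow now 4.
Augment Res→v2→v4→Out: bottleneck 5, flow now 9.
No augmenting path remains; maximum flow = 9.
In the residual graph, reachable from Res: {Res, v1, v2, v3}.
Min-cut edges: v2→v4 (5), v3→Out (4); capacity 5 + 4 = 9.
Cut capacity 11 exceeds the max flow 9, so it is not minimum.

No — its capacity is 11, but the minimum cut has capacity 9.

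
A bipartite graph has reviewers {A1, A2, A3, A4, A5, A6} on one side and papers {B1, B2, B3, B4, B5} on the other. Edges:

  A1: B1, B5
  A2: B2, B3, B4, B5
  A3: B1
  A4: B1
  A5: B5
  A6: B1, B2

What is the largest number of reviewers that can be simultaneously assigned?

Unit-capacity flow: source→left, listed edges, right→sink; max matching = max flow.
Augmenting path A1→B1 (+1); matched 1.
Augmenting path A2→B2 (+1); matched 2.
Augmenting path A5→B5 (+1); matched 3.
Augmenting path A6→B2→A2→B3 (+1); matched 4.
No augmenting path remains; maximum matching = 4.
König certificate: {A2, A6, B1, B5} is a vertex cover of size 4 (every listed pair touches it), so no matching can be larger.

4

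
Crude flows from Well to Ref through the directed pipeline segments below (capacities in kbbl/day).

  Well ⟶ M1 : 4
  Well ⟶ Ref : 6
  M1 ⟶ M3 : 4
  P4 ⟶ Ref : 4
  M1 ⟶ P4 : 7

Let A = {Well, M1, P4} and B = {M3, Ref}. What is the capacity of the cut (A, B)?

Edges leaving {Well, M1, P4}: Well→Ref (6), M1→M3 (4), P4→Ref (4).
Cut capacity = 6 + 4 + 4 = 14.

14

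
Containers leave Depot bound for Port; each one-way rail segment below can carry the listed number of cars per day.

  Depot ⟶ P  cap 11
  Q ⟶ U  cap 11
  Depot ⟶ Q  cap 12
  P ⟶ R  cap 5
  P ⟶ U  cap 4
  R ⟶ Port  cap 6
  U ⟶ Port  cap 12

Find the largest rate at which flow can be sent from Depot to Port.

17

Augment Depot→P→R→Port: bottleneck 5, flow now 5.
Augment Depot→P→U→Port: bottleneck 4, flow now 9.
Augment Depot→Q→U→Port: bottleneck 8, flow now 17.
No augmenting path remains; maximum flow = 17.
In the residual graph, reachable from Depot: {Depot, P, Q, U}.
Min-cut edges: P→R (5), U→Port (12); capacity 5 + 12 = 17.
This cut is saturated, so no flow can exceed 17.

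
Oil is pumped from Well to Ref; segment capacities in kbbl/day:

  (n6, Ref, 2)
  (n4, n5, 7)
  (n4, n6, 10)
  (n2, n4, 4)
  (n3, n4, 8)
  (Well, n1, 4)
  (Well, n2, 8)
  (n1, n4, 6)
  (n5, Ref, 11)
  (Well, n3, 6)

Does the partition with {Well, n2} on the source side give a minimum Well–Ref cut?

No — its capacity is 14, but the minimum cut has capacity 9.

Given cut capacity: 4 + 6 + 4 = 14.
Augment Well→n1→n4→n5→Ref: bottleneck 4, flow now 4.
Augment Well→n2→n4→n5→Ref: bottleneck 3, flow now 7.
Augment Well→n2→n4→n6→Ref: bottleneck 1, flow now 8.
Augment Well→n3→n4→n6→Ref: bottleneck 1, flow now 9.
No augmenting path remains; maximum flow = 9.
In the residual graph, reachable from Well: {Well, n1, n2, n3, n4, n6}.
Min-cut edges: n4→n5 (7), n6→Ref (2); capacity 7 + 2 = 9.
Cut capacity 14 exceeds the max flow 9, so it is not minimum.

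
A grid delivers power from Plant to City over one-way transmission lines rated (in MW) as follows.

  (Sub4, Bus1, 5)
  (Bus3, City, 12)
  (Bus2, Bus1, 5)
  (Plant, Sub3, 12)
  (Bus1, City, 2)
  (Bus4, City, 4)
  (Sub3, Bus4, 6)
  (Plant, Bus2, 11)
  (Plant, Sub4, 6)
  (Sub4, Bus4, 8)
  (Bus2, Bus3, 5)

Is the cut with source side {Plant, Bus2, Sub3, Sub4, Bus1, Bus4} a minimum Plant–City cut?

Given cut capacity: 5 + 2 + 4 = 11.
Augment Plant→Bus2→Bus1→City: bottleneck 2, flow now 2.
Augment Plant→Bus2→Bus3→City: bottleneck 5, flow now 7.
Augment Plant→Sub3→Bus4→City: bottleneck 4, flow now 11.
No augmenting path remains; maximum flow = 11.
Cut capacity 11 equals the max flow, so it is a minimum cut.

Yes — it is a minimum cut (capacity 11).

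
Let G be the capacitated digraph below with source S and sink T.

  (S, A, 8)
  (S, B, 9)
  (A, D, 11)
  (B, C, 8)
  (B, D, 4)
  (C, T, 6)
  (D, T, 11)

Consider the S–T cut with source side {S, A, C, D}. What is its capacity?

26

Edges leaving {S, A, C, D}: S→B (9), C→T (6), D→T (11).
Cut capacity = 9 + 6 + 11 = 26.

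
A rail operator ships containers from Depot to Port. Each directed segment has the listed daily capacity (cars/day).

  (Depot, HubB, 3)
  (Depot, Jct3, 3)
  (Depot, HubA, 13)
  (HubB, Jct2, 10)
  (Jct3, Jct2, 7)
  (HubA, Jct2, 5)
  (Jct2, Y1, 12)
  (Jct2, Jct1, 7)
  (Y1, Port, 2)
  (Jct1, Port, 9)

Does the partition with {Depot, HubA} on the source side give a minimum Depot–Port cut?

Given cut capacity: 3 + 3 + 5 = 11.
Augment Depot→HubB→Jct2→Y1→Port: bottleneck 2, flow now 2.
Augment Depot→HubB→Jct2→Jct1→Port: bottleneck 1, flow now 3.
Augment Depot→Jct3→Jct2→Jct1→Port: bottleneck 3, flow now 6.
Augment Depot→HubA→Jct2→Jct1→Port: bottleneck 3, flow now 9.
No augmenting path remains; maximum flow = 9.
In the residual graph, reachable from Depot: {Depot, HubB, Jct3, HubA, Jct2, Y1}.
Min-cut edges: Jct2→Jct1 (7), Y1→Port (2); capacity 7 + 2 = 9.
Cut capacity 11 exceeds the max flow 9, so it is not minimum.

No — its capacity is 11, but the minimum cut has capacity 9.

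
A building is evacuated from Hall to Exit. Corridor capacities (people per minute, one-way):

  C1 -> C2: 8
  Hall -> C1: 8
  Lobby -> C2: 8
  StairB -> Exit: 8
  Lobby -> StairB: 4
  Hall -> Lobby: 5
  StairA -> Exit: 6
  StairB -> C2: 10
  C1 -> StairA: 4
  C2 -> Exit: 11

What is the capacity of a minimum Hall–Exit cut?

13

Augment Hall→C1→C2→Exit: bottleneck 8, flow now 8.
Augment Hall→Lobby→C2→Exit: bottleneck 3, flow now 11.
Augment Hall→Lobby→StairB→Exit: bottleneck 2, flow now 13.
No augmenting path remains; maximum flow = 13.
By max-flow min-cut, the minimum cut capacity equals the max flow.
In the residual graph, reachable from Hall: {Hall}.
Min-cut edges: Hall→C1 (8), Hall→Lobby (5); capacity 8 + 5 = 13.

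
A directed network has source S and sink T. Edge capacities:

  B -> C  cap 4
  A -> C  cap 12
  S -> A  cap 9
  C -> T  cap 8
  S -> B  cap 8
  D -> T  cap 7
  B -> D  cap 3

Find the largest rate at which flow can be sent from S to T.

11

Augment S→A→C→T: bottleneck 8, flow now 8.
Augment S→B→D→T: bottleneck 3, flow now 11.
No augmenting path remains; maximum flow = 11.
In the residual graph, reachable from S: {S, A, B, C}.
Min-cut edges: B→D (3), C→T (8); capacity 3 + 8 = 11.
This cut is saturated, so no flow can exceed 11.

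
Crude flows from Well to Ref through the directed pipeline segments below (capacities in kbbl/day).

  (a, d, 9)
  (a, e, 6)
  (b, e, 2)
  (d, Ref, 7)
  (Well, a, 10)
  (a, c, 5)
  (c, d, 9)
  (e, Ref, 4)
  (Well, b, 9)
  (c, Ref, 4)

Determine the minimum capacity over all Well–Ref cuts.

Augment Well→a→c→Ref: bottleneck 4, flow now 4.
Augment Well→a→d→Ref: bottleneck 6, flow now 10.
Augment Well→b→e→Ref: bottleneck 2, flow now 12.
No augmenting path remains; maximum flow = 12.
By max-flow min-cut, the minimum cut capacity equals the max flow.
In the residual graph, reachable from Well: {Well, b}.
Min-cut edges: Well→a (10), b→e (2); capacity 10 + 2 = 12.

12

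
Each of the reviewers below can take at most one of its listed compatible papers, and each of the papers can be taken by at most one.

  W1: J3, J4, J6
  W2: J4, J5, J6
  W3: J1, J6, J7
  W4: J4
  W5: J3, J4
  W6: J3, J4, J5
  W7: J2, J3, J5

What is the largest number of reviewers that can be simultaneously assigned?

6

Unit-capacity flow: source→left, listed edges, right→sink; max matching = max flow.
Augmenting path W1→J3 (+1); matched 1.
Augmenting path W2→J4 (+1); matched 2.
Augmenting path W3→J1 (+1); matched 3.
Augmenting path W6→J5 (+1); matched 4.
Augmenting path W7→J2 (+1); matched 5.
Augmenting path W4→J4→W2→J6 (+1); matched 6.
No augmenting path remains; maximum matching = 6.
König certificate: {W3, W7, J3, J4, J5, J6} is a vertex cover of size 6 (every listed pair touches it), so no matching can be larger.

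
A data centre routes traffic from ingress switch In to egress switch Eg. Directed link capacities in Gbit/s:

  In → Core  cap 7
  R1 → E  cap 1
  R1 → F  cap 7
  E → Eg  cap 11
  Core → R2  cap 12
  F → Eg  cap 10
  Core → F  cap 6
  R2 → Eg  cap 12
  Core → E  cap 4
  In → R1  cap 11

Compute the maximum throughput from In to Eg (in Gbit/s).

15

Augment In→Core→E→Eg: bottleneck 4, flow now 4.
Augment In→Core→R2→Eg: bottleneck 3, flow now 7.
Augment In→R1→E→Eg: bottleneck 1, flow now 8.
Augment In→R1→F→Eg: bottleneck 7, flow now 15.
No augmenting path remains; maximum flow = 15.
In the residual graph, reachable from In: {In, R1}.
Min-cut edges: In→Core (7), R1→E (1), R1→F (7); capacity 7 + 1 + 7 = 15.
This cut is saturated, so no flow can exceed 15.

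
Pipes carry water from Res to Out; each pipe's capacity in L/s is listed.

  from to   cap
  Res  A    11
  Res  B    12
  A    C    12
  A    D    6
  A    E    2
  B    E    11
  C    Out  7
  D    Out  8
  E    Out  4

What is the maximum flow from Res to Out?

15

Augment Res→A→C→Out: bottleneck 7, flow now 7.
Augment Res→A→D→Out: bottleneck 4, flow now 11.
Augment Res→B→E→Out: bottleneck 4, flow now 15.
No augmenting path remains; maximum flow = 15.
In the residual graph, reachable from Res: {Res, B, E}.
Min-cut edges: Res→A (11), E→Out (4); capacity 11 + 4 = 15.
This cut is saturated, so no flow can exceed 15.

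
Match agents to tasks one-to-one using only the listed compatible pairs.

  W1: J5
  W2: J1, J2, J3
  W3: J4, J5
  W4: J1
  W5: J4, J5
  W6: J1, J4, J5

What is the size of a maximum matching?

4

Unit-capacity flow: source→left, listed edges, right→sink; max matching = max flow.
Augmenting path W1→J5 (+1); matched 1.
Augmenting path W2→J1 (+1); matched 2.
Augmenting path W3→J4 (+1); matched 3.
Augmenting path W4→J1→W2→J2 (+1); matched 4.
No augmenting path remains; maximum matching = 4.
König certificate: {W2, J1, J4, J5} is a vertex cover of size 4 (every listed pair touches it), so no matching can be larger.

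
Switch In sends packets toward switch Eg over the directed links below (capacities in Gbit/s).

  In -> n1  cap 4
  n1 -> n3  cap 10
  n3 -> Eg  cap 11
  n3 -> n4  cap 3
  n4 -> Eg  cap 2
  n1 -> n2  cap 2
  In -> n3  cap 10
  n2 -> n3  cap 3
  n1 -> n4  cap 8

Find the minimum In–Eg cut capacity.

13

Augment In→n3→Eg: bottleneck 10, flow now 10.
Augment In→n1→n3→Eg: bottleneck 1, flow now 11.
Augment In→n1→n4→Eg: bottleneck 2, flow now 13.
No augmenting path remains; maximum flow = 13.
By max-flow min-cut, the minimum cut capacity equals the max flow.
In the residual graph, reachable from In: {In, n1, n2, n3, n4}.
Min-cut edges: n3→Eg (11), n4→Eg (2); capacity 11 + 2 = 13.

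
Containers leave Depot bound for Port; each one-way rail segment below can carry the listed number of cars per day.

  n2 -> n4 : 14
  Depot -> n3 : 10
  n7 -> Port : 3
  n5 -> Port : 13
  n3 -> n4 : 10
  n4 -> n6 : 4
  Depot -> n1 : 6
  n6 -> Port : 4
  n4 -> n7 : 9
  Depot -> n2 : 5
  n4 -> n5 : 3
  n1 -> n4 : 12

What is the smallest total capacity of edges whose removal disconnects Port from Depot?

10

Augment Depot→n1→n4→n5→Port: bottleneck 3, flow now 3.
Augment Depot→n1→n4→n6→Port: bottleneck 3, flow now 6.
Augment Depot→n2→n4→n6→Port: bottleneck 1, flow now 7.
Augment Depot→n2→n4→n7→Port: bottleneck 3, flow now 10.
No augmenting path remains; maximum flow = 10.
By max-flow min-cut, the minimum cut capacity equals the max flow.
In the residual graph, reachable from Depot: {Depot, n1, n2, n3, n4, n7}.
Min-cut edges: n4→n5 (3), n4→n6 (4), n7→Port (3); capacity 3 + 4 + 3 = 10.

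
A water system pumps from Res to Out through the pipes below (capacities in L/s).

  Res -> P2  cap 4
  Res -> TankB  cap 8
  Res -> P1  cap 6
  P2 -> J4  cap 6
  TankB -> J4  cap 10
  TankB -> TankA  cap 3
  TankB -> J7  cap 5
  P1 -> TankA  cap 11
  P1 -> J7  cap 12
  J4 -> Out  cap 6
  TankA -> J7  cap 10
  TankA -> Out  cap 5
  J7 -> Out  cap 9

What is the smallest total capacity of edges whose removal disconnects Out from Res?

Augment Res→P2→J4→Out: bottleneck 4, flow now 4.
Augment Res→TankB→J4→Out: bottleneck 2, flow now 6.
Augment Res→TankB→TankA→Out: bottleneck 3, flow now 9.
Augment Res→TankB→J7→Out: bottleneck 3, flow now 12.
Augment Res→P1→TankA→Out: bottleneck 2, flow now 14.
Augment Res→P1→J7→Out: bottleneck 4, flow now 18.
No augmenting path remains; maximum flow = 18.
By max-flow min-cut, the minimum cut capacity equals the max flow.
In the residual graph, reachable from Res: {Res}.
Min-cut edges: Res→P2 (4), Res→TankB (8), Res→P1 (6); capacity 4 + 8 + 6 = 18.

18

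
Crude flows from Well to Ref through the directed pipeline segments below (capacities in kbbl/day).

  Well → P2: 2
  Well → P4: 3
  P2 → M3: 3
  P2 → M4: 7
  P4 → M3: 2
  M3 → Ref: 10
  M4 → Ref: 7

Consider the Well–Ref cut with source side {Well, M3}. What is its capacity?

15

Edges leaving {Well, M3}: Well→P2 (2), Well→P4 (3), M3→Ref (10).
Cut capacity = 2 + 3 + 10 = 15.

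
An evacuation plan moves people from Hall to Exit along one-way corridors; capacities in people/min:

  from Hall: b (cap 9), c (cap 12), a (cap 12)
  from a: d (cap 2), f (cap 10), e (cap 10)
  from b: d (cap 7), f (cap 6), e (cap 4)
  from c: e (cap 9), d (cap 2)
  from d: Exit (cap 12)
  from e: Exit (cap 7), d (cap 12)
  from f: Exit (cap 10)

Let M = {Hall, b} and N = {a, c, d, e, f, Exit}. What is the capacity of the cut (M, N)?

41

Edges leaving {Hall, b}: Hall→a (12), Hall→c (12), b→d (7), b→e (4), b→f (6).
Cut capacity = 12 + 12 + 7 + 4 + 6 = 41.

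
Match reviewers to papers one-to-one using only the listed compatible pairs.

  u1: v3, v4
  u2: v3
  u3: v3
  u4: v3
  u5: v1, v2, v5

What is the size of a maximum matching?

3

Unit-capacity flow: source→left, listed edges, right→sink; max matching = max flow.
Augmenting path u1→v3 (+1); matched 1.
Augmenting path u5→v1 (+1); matched 2.
Augmenting path u2→v3→u1→v4 (+1); matched 3.
No augmenting path remains; maximum matching = 3.
König certificate: {u1, u5, v3} is a vertex cover of size 3 (every listed pair touches it), so no matching can be larger.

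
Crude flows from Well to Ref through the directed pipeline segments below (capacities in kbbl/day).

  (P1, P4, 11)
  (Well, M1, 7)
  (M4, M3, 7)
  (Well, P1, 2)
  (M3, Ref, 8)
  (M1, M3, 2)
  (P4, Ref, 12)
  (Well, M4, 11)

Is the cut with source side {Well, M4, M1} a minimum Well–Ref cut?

No — its capacity is 11, but the minimum cut has capacity 10.

Given cut capacity: 2 + 7 + 2 = 11.
Augment Well→P1→P4→Ref: bottleneck 2, flow now 2.
Augment Well→M4→M3→Ref: bottleneck 7, flow now 9.
Augment Well→M1→M3→Ref: bottleneck 1, flow now 10.
No augmenting path remains; maximum flow = 10.
In the residual graph, reachable from Well: {Well, M4, M1, M3}.
Min-cut edges: Well→P1 (2), M3→Ref (8); capacity 2 + 8 = 10.
Cut capacity 11 exceeds the max flow 10, so it is not minimum.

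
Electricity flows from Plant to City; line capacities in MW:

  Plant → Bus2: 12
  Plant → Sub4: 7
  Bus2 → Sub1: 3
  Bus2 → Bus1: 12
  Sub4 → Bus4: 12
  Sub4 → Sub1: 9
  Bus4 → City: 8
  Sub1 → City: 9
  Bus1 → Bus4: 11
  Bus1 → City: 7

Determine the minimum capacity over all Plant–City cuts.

Augment Plant→Bus2→Sub1→City: bottleneck 3, flow now 3.
Augment Plant→Bus2→Bus1→City: bottleneck 7, flow now 10.
Augment Plant→Sub4→Bus4→City: bottleneck 7, flow now 17.
Augment Plant→Bus2→Bus1→Bus4→City: bottleneck 1, flow now 18.
Augment Plant→Bus2→Bus1→Bus4→Sub4→Sub1→City: bottleneck 1, flow now 19. (uses reverse residual edge)
No augmenting path remains; maximum flow = 19.
By max-flow min-cut, the minimum cut capacity equals the max flow.
In the residual graph, reachable from Plant: {Plant}.
Min-cut edges: Plant→Bus2 (12), Plant→Sub4 (7); capacity 12 + 7 = 19.

19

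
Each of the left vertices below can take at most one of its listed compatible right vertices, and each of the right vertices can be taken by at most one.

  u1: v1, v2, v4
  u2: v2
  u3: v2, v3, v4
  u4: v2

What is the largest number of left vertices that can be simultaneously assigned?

3

Unit-capacity flow: source→left, listed edges, right→sink; max matching = max flow.
Augmenting path u1→v1 (+1); matched 1.
Augmenting path u2→v2 (+1); matched 2.
Augmenting path u3→v3 (+1); matched 3.
No augmenting path remains; maximum matching = 3.
König certificate: {u1, u3, v2} is a vertex cover of size 3 (every listed pair touches it), so no matching can be larger.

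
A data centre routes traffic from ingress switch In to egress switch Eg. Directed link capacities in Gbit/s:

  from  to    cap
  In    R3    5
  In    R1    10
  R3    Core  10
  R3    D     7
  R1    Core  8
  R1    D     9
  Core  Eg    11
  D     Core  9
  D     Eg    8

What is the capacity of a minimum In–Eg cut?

15

Augment In→R3→Core→Eg: bottleneck 5, flow now 5.
Augment In→R1→Core→Eg: bottleneck 6, flow now 11.
Augment In→R1→D→Eg: bottleneck 4, flow now 15.
No augmenting path remains; maximum flow = 15.
By max-flow min-cut, the minimum cut capacity equals the max flow.
In the residual graph, reachable from In: {In}.
Min-cut edges: In→R3 (5), In→R1 (10); capacity 5 + 10 = 15.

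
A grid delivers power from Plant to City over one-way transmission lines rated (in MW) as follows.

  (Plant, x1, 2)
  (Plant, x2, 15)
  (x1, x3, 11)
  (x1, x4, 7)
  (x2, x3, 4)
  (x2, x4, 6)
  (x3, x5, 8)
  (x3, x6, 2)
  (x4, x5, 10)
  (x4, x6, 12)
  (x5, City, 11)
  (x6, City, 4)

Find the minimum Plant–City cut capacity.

Augment Plant→x1→x3→x5→City: bottleneck 2, flow now 2.
Augment Plant→x2→x3→x5→City: bottleneck 4, flow now 6.
Augment Plant→x2→x4→x5→City: bottleneck 5, flow now 11.
Augment Plant→x2→x4→x6→City: bottleneck 1, flow now 12.
No augmenting path remains; maximum flow = 12.
By max-flow min-cut, the minimum cut capacity equals the max flow.
In the residual graph, reachable from Plant: {Plant, x2}.
Min-cut edges: Plant→x1 (2), x2→x3 (4), x2→x4 (6); capacity 2 + 4 + 6 = 12.

12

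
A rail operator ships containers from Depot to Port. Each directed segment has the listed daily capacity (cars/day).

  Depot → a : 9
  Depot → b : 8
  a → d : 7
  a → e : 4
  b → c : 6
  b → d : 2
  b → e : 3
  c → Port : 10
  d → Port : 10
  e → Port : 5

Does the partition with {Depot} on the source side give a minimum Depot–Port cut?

Given cut capacity: 9 + 8 = 17.
Augment Depot→a→d→Port: bottleneck 7, flow now 7.
Augment Depot→a→e→Port: bottleneck 2, flow now 9.
Augment Depot→b→c→Port: bottleneck 6, flow now 15.
Augment Depot→b→d→Port: bottleneck 2, flow now 17.
No augmenting path remains; maximum flow = 17.
Cut capacity 17 equals the max flow, so it is a minimum cut.

Yes — it is a minimum cut (capacity 17).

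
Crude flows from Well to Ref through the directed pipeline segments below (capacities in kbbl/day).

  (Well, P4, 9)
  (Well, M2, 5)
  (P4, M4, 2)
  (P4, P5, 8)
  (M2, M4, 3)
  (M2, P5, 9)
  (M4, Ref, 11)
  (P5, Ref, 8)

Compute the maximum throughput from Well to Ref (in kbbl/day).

Augment Well→P4→M4→Ref: bottleneck 2, flow now 2.
Augment Well→P4→P5→Ref: bottleneck 7, flow now 9.
Augment Well→M2→M4→Ref: bottleneck 3, flow now 12.
Augment Well→M2→P5→Ref: bottleneck 1, flow now 13.
No augmenting path remains; maximum flow = 13.
In the residual graph, reachable from Well: {Well, P4, M2, P5}.
Min-cut edges: P4→M4 (2), M2→M4 (3), P5→Ref (8); capacity 2 + 3 + 8 = 13.
This cut is saturated, so no flow can exceed 13.

13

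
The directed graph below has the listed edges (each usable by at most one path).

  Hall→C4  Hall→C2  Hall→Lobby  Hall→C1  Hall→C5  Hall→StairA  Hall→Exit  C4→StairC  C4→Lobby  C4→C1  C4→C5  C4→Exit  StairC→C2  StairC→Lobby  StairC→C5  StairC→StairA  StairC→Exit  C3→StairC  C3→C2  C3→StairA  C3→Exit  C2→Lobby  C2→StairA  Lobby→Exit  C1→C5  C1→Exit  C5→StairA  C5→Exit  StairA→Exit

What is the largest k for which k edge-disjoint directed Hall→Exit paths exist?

Assign every edge capacity 1; by Menger, the answer equals the max flow.
Path Hall→Exit (+1); total 1.
Path Hall→C4→Exit (+1); total 2.
Path Hall→Lobby→Exit (+1); total 3.
Path Hall→C1→Exit (+1); total 4.
Path Hall→C5→Exit (+1); total 5.
Path Hall→StairA→Exit (+1); total 6.
No residual Hall→Exit path; max flow = 6.
Certifying cut of size 6: {Hall→C1, Hall→C4, Hall→C5, Hall→Exit, Lobby→Exit, StairA→Exit}.

6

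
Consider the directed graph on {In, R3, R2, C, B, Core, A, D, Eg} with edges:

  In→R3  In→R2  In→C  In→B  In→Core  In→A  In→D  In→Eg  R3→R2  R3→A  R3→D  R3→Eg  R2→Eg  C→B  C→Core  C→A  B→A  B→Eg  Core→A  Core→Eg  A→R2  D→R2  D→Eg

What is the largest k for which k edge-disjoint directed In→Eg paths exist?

6

Assign every edge capacity 1; by Menger, the answer equals the max flow.
Path In→Eg (+1); total 1.
Path In→R3→Eg (+1); total 2.
Path In→R2→Eg (+1); total 3.
Path In→B→Eg (+1); total 4.
Path In→Core→Eg (+1); total 5.
Path In→D→Eg (+1); total 6.
No residual In→Eg path; max flow = 6.
Certifying cut of size 6: {B→Eg, Core→Eg, In→D, In→Eg, In→R3, R2→Eg}.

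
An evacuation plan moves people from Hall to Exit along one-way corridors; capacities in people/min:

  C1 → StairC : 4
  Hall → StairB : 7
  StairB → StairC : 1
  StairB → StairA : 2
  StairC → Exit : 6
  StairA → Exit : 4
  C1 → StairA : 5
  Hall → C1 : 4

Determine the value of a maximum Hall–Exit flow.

7

Augment Hall→StairB→StairC→Exit: bottleneck 1, flow now 1.
Augment Hall→StairB→StairA→Exit: bottleneck 2, flow now 3.
Augment Hall→C1→StairC→Exit: bottleneck 4, flow now 7.
No augmenting path remains; maximum flow = 7.
In the residual graph, reachable from Hall: {Hall, StairB}.
Min-cut edges: Hall→C1 (4), StairB→StairC (1), StairB→StairA (2); capacity 4 + 1 + 2 = 7.
This cut is saturated, so no flow can exceed 7.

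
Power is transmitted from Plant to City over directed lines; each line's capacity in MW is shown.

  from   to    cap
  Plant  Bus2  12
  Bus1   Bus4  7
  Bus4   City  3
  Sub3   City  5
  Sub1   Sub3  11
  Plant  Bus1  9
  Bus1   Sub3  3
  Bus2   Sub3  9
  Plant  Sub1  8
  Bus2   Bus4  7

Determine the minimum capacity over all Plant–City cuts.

8

Augment Plant→Bus1→Bus4→City: bottleneck 3, flow now 3.
Augment Plant→Bus1→Sub3→City: bottleneck 3, flow now 6.
Augment Plant→Sub1→Sub3→City: bottleneck 2, flow now 8.
No augmenting path remains; maximum flow = 8.
By max-flow min-cut, the minimum cut capacity equals the max flow.
In the residual graph, reachable from Plant: {Plant, Bus1, Sub1, Bus2, Bus4, Sub3}.
Min-cut edges: Bus4→City (3), Sub3→City (5); capacity 3 + 5 = 8.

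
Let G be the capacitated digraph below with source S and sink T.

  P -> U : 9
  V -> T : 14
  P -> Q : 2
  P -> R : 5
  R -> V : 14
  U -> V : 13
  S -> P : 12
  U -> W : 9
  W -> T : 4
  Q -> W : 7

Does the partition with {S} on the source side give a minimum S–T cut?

Given cut capacity: 12 = 12.
Augment S→P→Q→W→T: bottleneck 2, flow now 2.
Augment S→P→R→V→T: bottleneck 5, flow now 7.
Augment S→P→U→V→T: bottleneck 5, flow now 12.
No augmenting path remains; maximum flow = 12.
Cut capacity 12 equals the max flow, so it is a minimum cut.

Yes — it is a minimum cut (capacity 12).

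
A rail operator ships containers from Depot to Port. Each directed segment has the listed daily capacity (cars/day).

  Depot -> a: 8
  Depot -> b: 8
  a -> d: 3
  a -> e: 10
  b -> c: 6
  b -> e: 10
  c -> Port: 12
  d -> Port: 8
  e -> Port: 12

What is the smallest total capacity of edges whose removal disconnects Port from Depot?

Augment Depot→a→d→Port: bottleneck 3, flow now 3.
Augment Depot→a→e→Port: bottleneck 5, flow now 8.
Augment Depot→b→c→Port: bottleneck 6, flow now 14.
Augment Depot→b→e→Port: bottleneck 2, flow now 16.
No augmenting path remains; maximum flow = 16.
By max-flow min-cut, the minimum cut capacity equals the max flow.
In the residual graph, reachable from Depot: {Depot}.
Min-cut edges: Depot→a (8), Depot→b (8); capacity 8 + 8 = 16.

16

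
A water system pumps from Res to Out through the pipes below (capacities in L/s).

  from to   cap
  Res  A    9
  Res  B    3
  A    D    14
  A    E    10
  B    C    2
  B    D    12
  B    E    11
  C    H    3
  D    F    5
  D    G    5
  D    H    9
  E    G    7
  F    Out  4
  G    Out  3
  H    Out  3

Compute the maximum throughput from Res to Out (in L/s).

Augment Res→A→D→F→Out: bottleneck 4, flow now 4.
Augment Res→A→D→G→Out: bottleneck 3, flow now 7.
Augment Res→A→D→H→Out: bottleneck 2, flow now 9.
Augment Res→B→C→H→Out: bottleneck 1, flow now 10.
No augmenting path remains; maximum flow = 10.
In the residual graph, reachable from Res: {Res, A, B, C, D, E, F, G, H}.
Min-cut edges: F→Out (4), G→Out (3), H→Out (3); capacity 4 + 3 + 3 = 10.
This cut is saturated, so no flow can exceed 10.

10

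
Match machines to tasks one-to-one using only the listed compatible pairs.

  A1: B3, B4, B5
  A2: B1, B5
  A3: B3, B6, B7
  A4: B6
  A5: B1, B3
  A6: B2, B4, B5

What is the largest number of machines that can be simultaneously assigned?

6

Unit-capacity flow: source→left, listed edges, right→sink; max matching = max flow.
Augmenting path A1→B3 (+1); matched 1.
Augmenting path A2→B1 (+1); matched 2.
Augmenting path A3→B6 (+1); matched 3.
Augmenting path A6→B2 (+1); matched 4.
Augmenting path A4→B6→A3→B7 (+1); matched 5.
Augmenting path A5→B1→A2→B5 (+1); matched 6.
No augmenting path remains; maximum matching = 6.
König certificate: {A1, A2, A3, A4, A5, A6} is a vertex cover of size 6 (every listed pair touches it), so no matching can be larger.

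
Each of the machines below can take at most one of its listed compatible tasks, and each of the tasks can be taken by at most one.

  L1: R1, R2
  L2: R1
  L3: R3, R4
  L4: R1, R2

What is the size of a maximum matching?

3

Unit-capacity flow: source→left, listed edges, right→sink; max matching = max flow.
Augmenting path L1→R1 (+1); matched 1.
Augmenting path L3→R3 (+1); matched 2.
Augmenting path L4→R2 (+1); matched 3.
No augmenting path remains; maximum matching = 3.
König certificate: {L3, R1, R2} is a vertex cover of size 3 (every listed pair touches it), so no matching can be larger.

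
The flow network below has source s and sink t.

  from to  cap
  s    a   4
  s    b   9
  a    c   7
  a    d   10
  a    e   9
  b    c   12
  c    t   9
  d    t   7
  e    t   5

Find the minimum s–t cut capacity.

Augment s→a→c→t: bottleneck 4, flow now 4.
Augment s→b→c→t: bottleneck 5, flow now 9.
Augment s→b→c→a→d→t: bottleneck 4, flow now 13. (uses reverse residual edge)
No augmenting path remains; maximum flow = 13.
By max-flow min-cut, the minimum cut capacity equals the max flow.
In the residual graph, reachable from s: {s}.
Min-cut edges: s→a (4), s→b (9); capacity 4 + 9 = 13.

13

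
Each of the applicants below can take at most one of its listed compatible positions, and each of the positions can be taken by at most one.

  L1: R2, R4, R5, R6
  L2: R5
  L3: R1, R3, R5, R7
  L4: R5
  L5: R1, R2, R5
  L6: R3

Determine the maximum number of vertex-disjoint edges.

5

Unit-capacity flow: source→left, listed edges, right→sink; max matching = max flow.
Augmenting path L1→R2 (+1); matched 1.
Augmenting path L2→R5 (+1); matched 2.
Augmenting path L3→R1 (+1); matched 3.
Augmenting path L6→R3 (+1); matched 4.
Augmenting path L5→R1→L3→R7 (+1); matched 5.
No augmenting path remains; maximum matching = 5.
König certificate: {L1, L3, L5, L6, R5} is a vertex cover of size 5 (every listed pair touches it), so no matching can be larger.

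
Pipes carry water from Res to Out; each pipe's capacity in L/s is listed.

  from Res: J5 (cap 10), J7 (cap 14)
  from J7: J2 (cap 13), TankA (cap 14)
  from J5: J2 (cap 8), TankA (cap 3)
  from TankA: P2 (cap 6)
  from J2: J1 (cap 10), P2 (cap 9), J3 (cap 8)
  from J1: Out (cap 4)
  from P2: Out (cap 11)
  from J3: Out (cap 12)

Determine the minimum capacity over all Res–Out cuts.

23

Augment Res→J7→TankA→P2→Out: bottleneck 6, flow now 6.
Augment Res→J7→J2→J1→Out: bottleneck 4, flow now 10.
Augment Res→J7→J2→P2→Out: bottleneck 4, flow now 14.
Augment Res→J5→J2→P2→Out: bottleneck 1, flow now 15.
Augment Res→J5→J2→J3→Out: bottleneck 7, flow now 22.
Augment Res→J5→TankA→J7→J2→J3→Out: bottleneck 1, flow now 23. (uses reverse residual edge)
No augmenting path remains; maximum flow = 23.
By max-flow min-cut, the minimum cut capacity equals the max flow.
In the residual graph, reachable from Res: {Res, J7, J5, TankA, J2, J1, P2}.
Min-cut edges: J2→J3 (8), J1→Out (4), P2→Out (11); capacity 8 + 4 + 11 = 23.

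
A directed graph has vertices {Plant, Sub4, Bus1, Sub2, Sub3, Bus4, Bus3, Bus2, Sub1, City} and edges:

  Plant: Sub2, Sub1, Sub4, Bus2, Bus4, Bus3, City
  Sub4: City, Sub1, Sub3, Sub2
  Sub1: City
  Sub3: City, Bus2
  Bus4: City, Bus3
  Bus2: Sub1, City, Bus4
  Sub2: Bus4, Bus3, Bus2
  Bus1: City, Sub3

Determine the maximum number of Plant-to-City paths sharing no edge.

Assign every edge capacity 1; by Menger, the answer equals the max flow.
Path Plant→City (+1); total 1.
Path Plant→Sub4→City (+1); total 2.
Path Plant→Bus4→City (+1); total 3.
Path Plant→Bus2→City (+1); total 4.
Path Plant→Sub1→City (+1); total 5.
No residual Plant→City path; max flow = 5.
Certifying cut of size 5: {Bus2→City, Bus4→City, Plant→City, Plant→Sub4, Sub1→City}.

5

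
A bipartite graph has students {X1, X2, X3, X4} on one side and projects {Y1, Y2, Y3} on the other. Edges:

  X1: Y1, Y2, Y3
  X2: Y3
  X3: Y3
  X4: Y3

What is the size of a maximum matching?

2

Unit-capacity flow: source→left, listed edges, right→sink; max matching = max flow.
Augmenting path X1→Y1 (+1); matched 1.
Augmenting path X2→Y3 (+1); matched 2.
No augmenting path remains; maximum matching = 2.
König certificate: {X1, Y3} is a vertex cover of size 2 (every listed pair touches it), so no matching can be larger.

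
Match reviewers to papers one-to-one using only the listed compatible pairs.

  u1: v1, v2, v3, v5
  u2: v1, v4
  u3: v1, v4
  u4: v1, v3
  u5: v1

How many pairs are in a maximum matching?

Unit-capacity flow: source→left, listed edges, right→sink; max matching = max flow.
Augmenting path u1→v1 (+1); matched 1.
Augmenting path u2→v4 (+1); matched 2.
Augmenting path u4→v3 (+1); matched 3.
Augmenting path u3→v1→u1→v2 (+1); matched 4.
No augmenting path remains; maximum matching = 4.
König certificate: {u1, u4, v1, v4} is a vertex cover of size 4 (every listed pair touches it), so no matching can be larger.

4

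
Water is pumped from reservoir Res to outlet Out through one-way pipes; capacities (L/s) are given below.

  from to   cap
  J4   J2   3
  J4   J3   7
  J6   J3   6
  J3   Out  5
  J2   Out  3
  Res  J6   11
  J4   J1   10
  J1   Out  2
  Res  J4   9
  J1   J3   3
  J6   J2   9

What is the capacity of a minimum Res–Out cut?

10

Augment Res→J4→J2→Out: bottleneck 3, flow now 3.
Augment Res→J4→J3→Out: bottleneck 5, flow now 8.
Augment Res→J4→J1→Out: bottleneck 1, flow now 9.
Augment Res→J6→J2→J4→J1→Out: bottleneck 1, flow now 10. (uses reverse residual edge)
No augmenting path remains; maximum flow = 10.
By max-flow min-cut, the minimum cut capacity equals the max flow.
In the residual graph, reachable from Res: {Res, J4, J6, J2, J3, J1}.
Min-cut edges: J2→Out (3), J3→Out (5), J1→Out (2); capacity 3 + 5 + 2 = 10.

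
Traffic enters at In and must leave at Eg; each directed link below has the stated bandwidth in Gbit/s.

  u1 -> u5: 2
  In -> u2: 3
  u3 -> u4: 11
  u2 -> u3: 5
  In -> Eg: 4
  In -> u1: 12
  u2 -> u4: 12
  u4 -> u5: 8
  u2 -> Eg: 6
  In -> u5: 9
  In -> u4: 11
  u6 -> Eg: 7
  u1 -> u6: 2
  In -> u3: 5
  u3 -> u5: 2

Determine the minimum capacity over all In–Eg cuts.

Augment In→Eg: bottleneck 4, flow now 4.
Augment In→u2→Eg: bottleneck 3, flow now 7.
Augment In→u1→u6→Eg: bottleneck 2, flow now 9.
No augmenting path remains; maximum flow = 9.
By max-flow min-cut, the minimum cut capacity equals the max flow.
In the residual graph, reachable from In: {In, u1, u3, u4, u5}.
Min-cut edges: In→u2 (3), In→Eg (4), u1→u6 (2); capacity 3 + 4 + 2 = 9.

9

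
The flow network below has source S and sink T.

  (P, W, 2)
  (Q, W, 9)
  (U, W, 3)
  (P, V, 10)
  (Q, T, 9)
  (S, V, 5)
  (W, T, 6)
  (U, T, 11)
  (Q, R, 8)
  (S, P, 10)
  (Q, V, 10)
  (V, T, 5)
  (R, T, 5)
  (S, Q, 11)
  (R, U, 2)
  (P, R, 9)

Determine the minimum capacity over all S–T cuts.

Augment S→Q→T: bottleneck 9, flow now 9.
Augment S→V→T: bottleneck 5, flow now 14.
Augment S→P→R→T: bottleneck 5, flow now 19.
Augment S→P→W→T: bottleneck 2, flow now 21.
Augment S→Q→W→T: bottleneck 2, flow now 23.
Augment S→P→R→U→T: bottleneck 2, flow now 25.
No augmenting path remains; maximum flow = 25.
By max-flow min-cut, the minimum cut capacity equals the max flow.
In the residual graph, reachable from S: {S, P, R, V}.
Min-cut edges: S→Q (11), P→W (2), R→U (2), R→T (5), V→T (5); capacity 11 + 2 + 2 + 5 + 5 = 25.

25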